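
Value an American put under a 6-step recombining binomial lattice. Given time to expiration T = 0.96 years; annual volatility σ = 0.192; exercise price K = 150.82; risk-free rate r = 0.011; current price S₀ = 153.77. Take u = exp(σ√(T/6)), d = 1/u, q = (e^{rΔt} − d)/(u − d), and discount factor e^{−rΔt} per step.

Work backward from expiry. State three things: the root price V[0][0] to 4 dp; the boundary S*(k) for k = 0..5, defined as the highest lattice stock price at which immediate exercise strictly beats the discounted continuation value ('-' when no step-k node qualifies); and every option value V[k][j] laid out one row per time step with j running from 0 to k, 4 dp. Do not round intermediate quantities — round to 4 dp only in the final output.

price = 9.2443
boundary = - - - 122.1266 113.0984 122.1266
tree:
9.2443
14.0207 4.3509
20.5154 7.3722 1.2502
28.6934 12.1539 2.4666 0.0000
37.7216 19.2614 4.8666 0.0000 0.0000
46.0824 28.6934 9.6019 0.0000 0.0000 0.0000
53.8251 37.7216 18.9445 0.0000 0.0000 0.0000 0.0000

Δt=0.16000  u=1.07983  d=0.92608  q=0.49227  discount=0.99824
step 6 (expiry): payoffs max(K−S,0) = 53.8251 37.7216 18.9445 0.0000 0.0000 0.0000 0.0000
step 5: (k=5,j=0): S=104.7376, (K−S)⁺=46.0824, hold=45.8172 ⇒ V=46.0824 exercise | (k=5,j=1): S=122.1266, (K−S)⁺=28.6934, hold=28.4282 ⇒ V=28.6934 exercise | (k=5,j=2): S=142.4026, (K−S)⁺=8.4174, hold=9.6019 ⇒ V=9.6019 continue | (k=5,j=3): S=166.0449, (K−S)⁺=0.0000, hold=0.0000 ⇒ V=0.0000 continue | (k=5,j=4): S=193.6124, (K−S)⁺=0.0000, hold=0.0000 ⇒ V=0.0000 continue | (k=5,j=5): S=225.7567, (K−S)⁺=0.0000, hold=0.0000 ⇒ V=0.0000 continue  boundary S*=122.1266
step 4: (k=4,j=0): S=113.0984, (K−S)⁺=37.7216, hold=37.4564 ⇒ V=37.7216 exercise | (k=4,j=1): S=131.8755, (K−S)⁺=18.9445, hold=19.2614 ⇒ V=19.2614 continue | (k=4,j=2): S=153.7700, (K−S)⁺=0.0000, hold=4.8666 ⇒ V=4.8666 continue | (k=4,j=3): S=179.2996, (K−S)⁺=0.0000, hold=0.0000 ⇒ V=0.0000 continue | (k=4,j=4): S=209.0677, (K−S)⁺=0.0000, hold=0.0000 ⇒ V=0.0000 continue  boundary S*=113.0984
step 3: (k=3,j=0): S=122.1266, (K−S)⁺=28.6934, hold=28.5839 ⇒ V=28.6934 exercise | (k=3,j=1): S=142.4026, (K−S)⁺=8.4174, hold=12.1539 ⇒ V=12.1539 continue | (k=3,j=2): S=166.0449, (K−S)⁺=0.0000, hold=2.4666 ⇒ V=2.4666 continue | (k=3,j=3): S=193.6124, (K−S)⁺=0.0000, hold=0.0000 ⇒ V=0.0000 continue  boundary S*=122.1266
step 2: (k=2,j=0): S=131.8755, (K−S)⁺=18.9445, hold=20.5154 ⇒ V=20.5154 continue | (k=2,j=1): S=153.7700, (K−S)⁺=0.0000, hold=7.3722 ⇒ V=7.3722 continue | (k=2,j=2): S=179.2996, (K−S)⁺=0.0000, hold=1.2502 ⇒ V=1.2502 continue  boundary S*=-
step 1: (k=1,j=0): S=142.4026, (K−S)⁺=8.4174, hold=14.0207 ⇒ V=14.0207 continue | (k=1,j=1): S=166.0449, (K−S)⁺=0.0000, hold=4.3509 ⇒ V=4.3509 continue  boundary S*=-
step 0: (k=0,j=0): S=153.7700, (K−S)⁺=0.0000, hold=9.2443 ⇒ V=9.2443 continue  boundary S*=-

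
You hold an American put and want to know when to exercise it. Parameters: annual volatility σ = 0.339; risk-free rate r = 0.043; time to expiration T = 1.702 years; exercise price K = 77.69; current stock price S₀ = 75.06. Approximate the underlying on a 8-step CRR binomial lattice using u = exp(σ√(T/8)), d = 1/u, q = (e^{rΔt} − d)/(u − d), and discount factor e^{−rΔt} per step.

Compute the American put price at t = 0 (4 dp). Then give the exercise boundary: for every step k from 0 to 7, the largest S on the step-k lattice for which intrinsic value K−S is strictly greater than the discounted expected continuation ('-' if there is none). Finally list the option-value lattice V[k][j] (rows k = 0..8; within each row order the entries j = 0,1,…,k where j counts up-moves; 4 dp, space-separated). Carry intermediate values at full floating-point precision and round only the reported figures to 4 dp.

price = 12.2639
boundary = - - - 46.9554 40.1585 46.9554 54.9026 64.1950
tree:
12.2639
17.2129 7.3481
23.4109 11.0912 3.5941
30.7346 16.2350 5.9508 1.2110
37.5315 22.8764 9.6338 2.2330 0.1712
43.3445 30.7346 15.1348 4.0949 0.3389 0.0000
48.3160 37.5315 22.7874 7.4617 0.6710 0.0000 0.0000
52.5680 43.3445 30.7346 13.4950 1.3284 0.0000 0.0000 0.0000
56.2044 48.3160 37.5315 22.7874 2.6300 0.0000 0.0000 0.0000 0.0000

Δt=0.21275  u=1.16925  d=0.85525  q=0.49026  discount=0.99089
step 8 (expiry): payoffs max(K−S,0) = 56.2044 48.3160 37.5315 22.7874 2.6300 0.0000 0.0000 0.0000 0.0000
step 7: (k=7,j=0): S=25.1220, (K−S)⁺=52.5680, hold=51.8605 ⇒ V=52.5680 exercise | (k=7,j=1): S=34.3455, (K−S)⁺=43.3445, hold=42.6370 ⇒ V=43.3445 exercise | (k=7,j=2): S=46.9554, (K−S)⁺=30.7346, hold=30.0271 ⇒ V=30.7346 exercise | (k=7,j=3): S=64.1950, (K−S)⁺=13.4950, hold=12.7876 ⇒ V=13.4950 exercise | (k=7,j=4): S=87.7640, (K−S)⁺=0.0000, hold=1.3284 ⇒ V=1.3284 continue | (k=7,j=5): S=119.9863, (K−S)⁺=0.0000, hold=0.0000 ⇒ V=0.0000 continue | (k=7,j=6): S=164.0389, (K−S)⁺=0.0000, hold=0.0000 ⇒ V=0.0000 continue | (k=7,j=7): S=224.2654, (K−S)⁺=0.0000, hold=0.0000 ⇒ V=0.0000 continue  boundary S*=64.1950
step 6: (k=6,j=0): S=29.3740, (K−S)⁺=48.3160, hold=47.6085 ⇒ V=48.3160 exercise | (k=6,j=1): S=40.1585, (K−S)⁺=37.5315, hold=36.8240 ⇒ V=37.5315 exercise | (k=6,j=2): S=54.9026, (K−S)⁺=22.7874, hold=22.0799 ⇒ V=22.7874 exercise | (k=6,j=3): S=75.0600, (K−S)⁺=2.6300, hold=7.4617 ⇒ V=7.4617 continue | (k=6,j=4): S=102.6181, (K−S)⁺=0.0000, hold=0.6710 ⇒ V=0.6710 continue | (k=6,j=5): S=140.2940, (K−S)⁺=0.0000, hold=0.0000 ⇒ V=0.0000 continue | (k=6,j=6): S=191.8026, (K−S)⁺=0.0000, hold=0.0000 ⇒ V=0.0000 continue  boundary S*=54.9026
step 5: (k=5,j=0): S=34.3455, (K−S)⁺=43.3445, hold=42.6370 ⇒ V=43.3445 exercise | (k=5,j=1): S=46.9554, (K−S)⁺=30.7346, hold=30.0271 ⇒ V=30.7346 exercise | (k=5,j=2): S=64.1950, (K−S)⁺=13.4950, hold=15.1348 ⇒ V=15.1348 continue | (k=5,j=3): S=87.7640, (K−S)⁺=0.0000, hold=4.0949 ⇒ V=4.0949 continue | (k=5,j=4): S=119.9863, (K−S)⁺=0.0000, hold=0.3389 ⇒ V=0.3389 continue | (k=5,j=5): S=164.0389, (K−S)⁺=0.0000, hold=0.0000 ⇒ V=0.0000 continue  boundary S*=46.9554
step 4: (k=4,j=0): S=40.1585, (K−S)⁺=37.5315, hold=36.8240 ⇒ V=37.5315 exercise | (k=4,j=1): S=54.9026, (K−S)⁺=22.7874, hold=22.8764 ⇒ V=22.8764 continue | (k=4,j=2): S=75.0600, (K−S)⁺=2.6300, hold=9.6338 ⇒ V=9.6338 continue | (k=4,j=3): S=102.6181, (K−S)⁺=0.0000, hold=2.2330 ⇒ V=2.2330 continue | (k=4,j=4): S=140.2940, (K−S)⁺=0.0000, hold=0.1712 ⇒ V=0.1712 continue  boundary S*=40.1585
step 3: (k=3,j=0): S=46.9554, (K−S)⁺=30.7346, hold=30.0704 ⇒ V=30.7346 exercise | (k=3,j=1): S=64.1950, (K−S)⁺=13.4950, hold=16.2350 ⇒ V=16.2350 continue | (k=3,j=2): S=87.7640, (K−S)⁺=0.0000, hold=5.9508 ⇒ V=5.9508 continue | (k=3,j=3): S=119.9863, (K−S)⁺=0.0000, hold=1.2110 ⇒ V=1.2110 continue  boundary S*=46.9554
step 2: (k=2,j=0): S=54.9026, (K−S)⁺=22.7874, hold=23.4109 ⇒ V=23.4109 continue | (k=2,j=1): S=75.0600, (K−S)⁺=2.6300, hold=11.0912 ⇒ V=11.0912 continue | (k=2,j=2): S=102.6181, (K−S)⁺=0.0000, hold=3.5941 ⇒ V=3.5941 continue  boundary S*=-
step 1: (k=1,j=0): S=64.1950, (K−S)⁺=13.4950, hold=17.2129 ⇒ V=17.2129 continue | (k=1,j=1): S=87.7640, (K−S)⁺=0.0000, hold=7.3481 ⇒ V=7.3481 continue  boundary S*=-
step 0: (k=0,j=0): S=75.0600, (K−S)⁺=2.6300, hold=12.2639 ⇒ V=12.2639 continue  boundary S*=-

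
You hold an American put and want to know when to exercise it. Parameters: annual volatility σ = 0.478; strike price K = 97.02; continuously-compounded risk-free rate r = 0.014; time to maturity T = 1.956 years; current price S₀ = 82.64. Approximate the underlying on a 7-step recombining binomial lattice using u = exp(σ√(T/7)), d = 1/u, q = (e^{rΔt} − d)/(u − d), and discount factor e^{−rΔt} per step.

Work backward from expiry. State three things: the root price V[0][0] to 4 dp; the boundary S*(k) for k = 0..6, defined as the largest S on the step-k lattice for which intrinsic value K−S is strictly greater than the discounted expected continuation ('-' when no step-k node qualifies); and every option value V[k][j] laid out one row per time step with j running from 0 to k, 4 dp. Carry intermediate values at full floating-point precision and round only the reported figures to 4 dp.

price = 29.9735
boundary = - - - 38.7243 30.0779 38.7243 49.8562
tree:
29.9735
38.7402 19.2968
48.4202 27.0008 9.8522
58.2957 36.5222 15.3561 3.0703
66.9421 47.3585 23.3203 5.5521 0.0000
73.6579 58.2957 34.1261 10.0400 0.0000 0.0000
78.8742 66.9421 47.1638 18.1558 0.0000 0.0000 0.0000
82.9258 73.6579 58.2957 32.8319 0.0000 0.0000 0.0000 0.0000

Δt=0.27943, u=1.28747, d=0.77672, q=0.44484, disc=e^(-rΔt)=0.99610
k=7 terminal: V=max(K-S,0) → 82.9258 73.6579 58.2957 32.8319 0.0000 0.0000 0.0000 0.0000
k=6: j=0 S=18.1458 intr=78.8742 cont=78.4954 V=78.8742[EX]; j=1 S=30.0779 intr=66.9421 cont=66.5633 V=66.9421[EX]; j=2 S=49.8562 intr=47.1638 cont=46.7850 V=47.1638[EX]; j=3 S=82.6400 intr=14.3800 cont=18.1558 V=18.1558[hold]; j=4 S=136.9814 intr=0.0000 cont=0.0000 V=0.0000[hold]; j=5 S=227.0559 intr=0.0000 cont=0.0000 V=0.0000[hold]; j=6 S=376.3605 intr=0.0000 cont=0.0000 V=0.0000[hold]  S*(6)=49.8562
k=5: j=0 S=23.3621 intr=73.6579 cont=73.2791 V=73.6579[EX]; j=1 S=38.7243 intr=58.2957 cont=57.9169 V=58.2957[EX]; j=2 S=64.1881 intr=32.8319 cont=34.1261 V=34.1261[hold]; j=3 S=106.3962 intr=0.0000 cont=10.0400 V=10.0400[hold]; j=4 S=176.3588 intr=0.0000 cont=0.0000 V=0.0000[hold]; j=5 S=292.3266 intr=0.0000 cont=0.0000 V=0.0000[hold]  S*(5)=38.7243
k=4: j=0 S=30.0779 intr=66.9421 cont=66.5633 V=66.9421[EX]; j=1 S=49.8562 intr=47.1638 cont=47.3585 V=47.3585[hold]; j=2 S=82.6400 intr=14.3800 cont=23.3203 V=23.3203[hold]; j=3 S=136.9814 intr=0.0000 cont=5.5521 V=5.5521[hold]; j=4 S=227.0559 intr=0.0000 cont=0.0000 V=0.0000[hold]  S*(4)=30.0779
k=3: j=0 S=38.7243 intr=58.2957 cont=58.0032 V=58.2957[EX]; j=1 S=64.1881 intr=32.8319 cont=36.5222 V=36.5222[hold]; j=2 S=106.3962 intr=0.0000 cont=15.3561 V=15.3561[hold]; j=3 S=176.3588 intr=0.0000 cont=3.0703 V=3.0703[hold]  S*(3)=38.7243
k=2: j=0 S=49.8562 intr=47.1638 cont=48.4202 V=48.4202[hold]; j=1 S=82.6400 intr=14.3800 cont=27.0008 V=27.0008[hold]; j=2 S=136.9814 intr=0.0000 cont=9.8522 V=9.8522[hold]  S*(2)=-
k=1: j=0 S=64.1881 intr=32.8319 cont=38.7402 V=38.7402[hold]; j=1 S=106.3962 intr=0.0000 cont=19.2968 V=19.2968[hold]  S*(1)=-
k=0: j=0 S=82.6400 intr=14.3800 cont=29.9735 V=29.9735[hold]  S*(0)=-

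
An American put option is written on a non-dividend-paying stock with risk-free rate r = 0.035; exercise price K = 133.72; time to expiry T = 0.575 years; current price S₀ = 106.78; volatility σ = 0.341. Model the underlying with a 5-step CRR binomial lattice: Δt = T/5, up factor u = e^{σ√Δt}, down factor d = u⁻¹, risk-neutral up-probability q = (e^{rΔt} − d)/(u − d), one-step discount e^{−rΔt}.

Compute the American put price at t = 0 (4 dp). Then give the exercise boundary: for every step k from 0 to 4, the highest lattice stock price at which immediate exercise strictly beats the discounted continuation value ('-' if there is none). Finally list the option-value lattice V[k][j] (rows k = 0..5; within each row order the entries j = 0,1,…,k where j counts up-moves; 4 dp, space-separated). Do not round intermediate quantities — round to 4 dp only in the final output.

price = 29.0904
boundary = - 95.1193 84.7320 95.1193 106.7800
tree:
29.0904
38.6007 19.3734
48.9880 28.0119 10.4888
58.2410 38.6007 17.1567 3.5942
66.4835 48.9880 26.9400 7.0554 0.0000
73.8260 58.2410 38.6007 13.8498 0.0000 0.0000

Δt=0.11500  u=1.12259  d=0.89080  q=0.48852  discount=0.99598
step 5 (expiry): payoffs max(K−S,0) = 73.8260 58.2410 38.6007 13.8498 0.0000 0.0000
step 4: (k=4,j=0): S=67.2365, (K−S)⁺=66.4835, hold=65.9464 ⇒ V=66.4835 exercise | (k=4,j=1): S=84.7320, (K−S)⁺=48.9880, hold=48.4509 ⇒ V=48.9880 exercise | (k=4,j=2): S=106.7800, (K−S)⁺=26.9400, hold=26.4029 ⇒ V=26.9400 exercise | (k=4,j=3): S=134.5651, (K−S)⁺=0.0000, hold=7.0554 ⇒ V=7.0554 continue | (k=4,j=4): S=169.5801, (K−S)⁺=0.0000, hold=0.0000 ⇒ V=0.0000 continue  boundary S*=106.7800
step 3: (k=3,j=0): S=75.4790, (K−S)⁺=58.2410, hold=57.7039 ⇒ V=58.2410 exercise | (k=3,j=1): S=95.1193, (K−S)⁺=38.6007, hold=38.0636 ⇒ V=38.6007 exercise | (k=3,j=2): S=119.8702, (K−S)⁺=13.8498, hold=17.1567 ⇒ V=17.1567 continue | (k=3,j=3): S=151.0615, (K−S)⁺=0.0000, hold=3.5942 ⇒ V=3.5942 continue  boundary S*=95.1193
step 2: (k=2,j=0): S=84.7320, (K−S)⁺=48.9880, hold=48.4509 ⇒ V=48.9880 exercise | (k=2,j=1): S=106.7800, (K−S)⁺=26.9400, hold=28.0119 ⇒ V=28.0119 continue | (k=2,j=2): S=134.5651, (K−S)⁺=0.0000, hold=10.4888 ⇒ V=10.4888 continue  boundary S*=84.7320
step 1: (k=1,j=0): S=95.1193, (K−S)⁺=38.6007, hold=38.5851 ⇒ V=38.6007 exercise | (k=1,j=1): S=119.8702, (K−S)⁺=13.8498, hold=19.3734 ⇒ V=19.3734 continue  boundary S*=95.1193
step 0: (k=0,j=0): S=106.7800, (K−S)⁺=26.9400, hold=29.0904 ⇒ V=29.0904 continue  boundary S*=-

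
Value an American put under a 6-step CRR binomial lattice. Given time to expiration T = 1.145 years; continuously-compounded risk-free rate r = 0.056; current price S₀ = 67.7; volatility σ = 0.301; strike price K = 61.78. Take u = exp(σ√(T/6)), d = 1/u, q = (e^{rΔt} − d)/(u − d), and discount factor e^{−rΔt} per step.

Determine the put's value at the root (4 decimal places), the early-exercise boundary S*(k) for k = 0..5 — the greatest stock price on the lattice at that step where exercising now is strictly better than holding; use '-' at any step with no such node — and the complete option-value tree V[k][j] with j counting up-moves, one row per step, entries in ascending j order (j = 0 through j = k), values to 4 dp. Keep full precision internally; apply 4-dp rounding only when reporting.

Δt=0.19083, u=1.14053, d=0.87679, q=0.50791, disc=e^(-rΔt)=0.98937
k=6 terminal: V=max(K-S,0) → 31.0222 21.7702 9.7352 0.0000 0.0000 0.0000 0.0000
k=5: j=0 S=35.0801 intr=26.6999 cont=26.0432 V=26.6999[EX]; j=1 S=45.6323 intr=16.1477 cont=15.4910 V=16.1477[EX]; j=2 S=59.3585 intr=2.4215 cont=4.7396 V=4.7396[hold]; j=3 S=77.2137 intr=0.0000 cont=0.0000 V=0.0000[hold]; j=4 S=100.4396 intr=0.0000 cont=0.0000 V=0.0000[hold]; j=5 S=130.6520 intr=0.0000 cont=0.0000 V=0.0000[hold]  S*(5)=45.6323
k=4: j=0 S=40.0098 intr=21.7702 cont=21.1135 V=21.7702[EX]; j=1 S=52.0448 intr=9.7352 cont=10.2434 V=10.2434[hold]; j=2 S=67.7000 intr=0.0000 cont=2.3075 V=2.3075[hold]; j=3 S=88.0643 intr=0.0000 cont=0.0000 V=0.0000[hold]; j=4 S=114.5541 intr=0.0000 cont=0.0000 V=0.0000[hold]  S*(4)=40.0098
k=3: j=0 S=45.6323 intr=16.1477 cont=15.7464 V=16.1477[EX]; j=1 S=59.3585 intr=2.4215 cont=6.1466 V=6.1466[hold]; j=2 S=77.2137 intr=0.0000 cont=1.1234 V=1.1234[hold]; j=3 S=100.4396 intr=0.0000 cont=0.0000 V=0.0000[hold]  S*(3)=45.6323
k=2: j=0 S=52.0448 intr=9.7352 cont=10.9504 V=10.9504[hold]; j=1 S=67.7000 intr=0.0000 cont=3.5571 V=3.5571[hold]; j=2 S=88.0643 intr=0.0000 cont=0.5470 V=0.5470[hold]  S*(2)=-
k=1: j=0 S=59.3585 intr=2.4215 cont=7.1188 V=7.1188[hold]; j=1 S=77.2137 intr=0.0000 cont=2.0066 V=2.0066[hold]  S*(1)=-
k=0: j=0 S=67.7000 intr=0.0000 cont=4.4742 V=4.4742[hold]  S*(0)=-

price = 4.4742
boundary = - - - 45.6323 40.0098 45.6323
tree:
4.4742
7.1188 2.0066
10.9504 3.5571 0.5470
16.1477 6.1466 1.1234 0.0000
21.7702 10.2434 2.3075 0.0000 0.0000
26.6999 16.1477 4.7396 0.0000 0.0000 0.0000
31.0222 21.7702 9.7352 0.0000 0.0000 0.0000 0.0000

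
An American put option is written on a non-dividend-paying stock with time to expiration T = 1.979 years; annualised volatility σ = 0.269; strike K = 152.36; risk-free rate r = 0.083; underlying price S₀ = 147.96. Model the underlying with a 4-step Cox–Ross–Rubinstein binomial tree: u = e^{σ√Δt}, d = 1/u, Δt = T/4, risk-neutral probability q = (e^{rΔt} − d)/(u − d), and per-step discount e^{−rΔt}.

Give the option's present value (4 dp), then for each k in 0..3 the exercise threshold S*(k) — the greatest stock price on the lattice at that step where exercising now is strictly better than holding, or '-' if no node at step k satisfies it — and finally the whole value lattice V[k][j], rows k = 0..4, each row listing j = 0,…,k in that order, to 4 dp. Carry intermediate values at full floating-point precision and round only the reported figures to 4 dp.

params: Δt=0.49475 u=1.20830 d=0.82761 q=0.56295 e^(-rΔt)=0.95977
t_4 payoffs: 82.9452 51.0160 4.4000 0.0000 0.0000
t_3: node(3,0) S=83.8736 payoff=68.4864 vs cont=62.3566 → 68.4864 [stop]  node(3,1) S=122.4535 payoff=29.9065 vs cont=23.7767 → 29.9065 [stop]  node(3,2) S=178.7794 payoff=0.0000 vs cont=1.8456 → 1.8456 [wait]  node(3,3) S=261.0138 payoff=0.0000 vs cont=0.0000 → 0.0000 [wait]  ⇒ S*(3)=122.4535
t_2: node(2,0) S=101.3440 payoff=51.0160 vs cont=44.8861 → 51.0160 [stop]  node(2,1) S=147.9600 payoff=4.4000 vs cont=13.5419 → 13.5419 [wait]  node(2,2) S=216.0183 payoff=0.0000 vs cont=0.7742 → 0.7742 [wait]  ⇒ S*(2)=101.3440
t_1: node(1,0) S=122.4535 payoff=29.9065 vs cont=28.7160 → 29.9065 [stop]  node(1,1) S=178.7794 payoff=0.0000 vs cont=6.0986 → 6.0986 [wait]  ⇒ S*(1)=122.4535
t_0: node(0,0) S=147.9600 payoff=4.4000 vs cont=15.8398 → 15.8398 [wait]  ⇒ S*(0)=-

price = 15.8398
boundary = - 122.4535 101.3440 122.4535
tree:
15.8398
29.9065 6.0986
51.0160 13.5419 0.7742
68.4864 29.9065 1.8456 0.0000
82.9452 51.0160 4.4000 0.0000 0.0000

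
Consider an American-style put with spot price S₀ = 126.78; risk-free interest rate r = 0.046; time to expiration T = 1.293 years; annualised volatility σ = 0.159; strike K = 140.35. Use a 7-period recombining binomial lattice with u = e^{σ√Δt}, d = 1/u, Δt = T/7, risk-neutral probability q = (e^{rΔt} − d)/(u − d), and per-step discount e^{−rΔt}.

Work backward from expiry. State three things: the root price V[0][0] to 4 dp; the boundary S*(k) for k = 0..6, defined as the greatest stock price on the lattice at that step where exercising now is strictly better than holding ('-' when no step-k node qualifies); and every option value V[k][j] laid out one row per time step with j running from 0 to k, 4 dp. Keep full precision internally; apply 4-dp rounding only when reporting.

Δt=0.18471, u=1.07072, d=0.93395, q=0.54531, disc=e^(-rΔt)=0.99154
k=7 terminal: V=max(K-S,0) → 61.7711 50.2631 37.0697 21.9442 4.6035 0.0000 0.0000 0.0000
k=6: j=0 S=84.1364 intr=56.2136 cont=55.0261 V=56.2136[EX]; j=1 S=96.4583 intr=43.8917 cont=42.7042 V=43.8917[EX]; j=2 S=110.5847 intr=29.7653 cont=28.5778 V=29.7653[EX]; j=3 S=126.7800 intr=13.5700 cont=12.3825 V=13.5700[EX]; j=4 S=145.3471 intr=0.0000 cont=2.0755 V=2.0755[hold]; j=5 S=166.6334 intr=0.0000 cont=0.0000 V=0.0000[hold]; j=6 S=191.0370 intr=0.0000 cont=0.0000 V=0.0000[hold]  S*(6)=126.7800
k=5: j=0 S=90.0869 intr=50.2631 cont=49.0756 V=50.2631[EX]; j=1 S=103.2803 intr=37.0697 cont=35.8823 V=37.0697[EX]; j=2 S=118.4058 intr=21.9442 cont=20.7567 V=21.9442[EX]; j=3 S=135.7465 intr=4.6035 cont=7.2401 V=7.2401[hold]; j=4 S=155.6267 intr=0.0000 cont=0.9357 V=0.9357[hold]; j=5 S=178.4184 intr=0.0000 cont=0.0000 V=0.0000[hold]  S*(5)=118.4058
k=4: j=0 S=96.4583 intr=43.8917 cont=42.7042 V=43.8917[EX]; j=1 S=110.5847 intr=29.7653 cont=28.5778 V=29.7653[EX]; j=2 S=126.7800 intr=13.5700 cont=13.8081 V=13.8081[hold]; j=3 S=145.3471 intr=0.0000 cont=3.7701 V=3.7701[hold]; j=4 S=166.6334 intr=0.0000 cont=0.4219 V=0.4219[hold]  S*(4)=110.5847
k=3: j=0 S=103.2803 intr=37.0697 cont=35.8823 V=37.0697[EX]; j=1 S=118.4058 intr=21.9442 cont=20.8855 V=21.9442[EX]; j=2 S=135.7465 intr=4.6035 cont=8.2638 V=8.2638[hold]; j=3 S=155.6267 intr=0.0000 cont=1.9278 V=1.9278[hold]  S*(3)=118.4058
k=2: j=0 S=110.5847 intr=29.7653 cont=28.5778 V=29.7653[EX]; j=1 S=126.7800 intr=13.5700 cont=14.3616 V=14.3616[hold]; j=2 S=145.3471 intr=0.0000 cont=4.7680 V=4.7680[hold]  S*(2)=110.5847
k=1: j=0 S=118.4058 intr=21.9442 cont=21.1847 V=21.9442[EX]; j=1 S=135.7465 intr=4.6035 cont=9.0529 V=9.0529[hold]  S*(1)=118.4058
k=0: j=0 S=126.7800 intr=13.5700 cont=14.7883 V=14.7883[hold]  S*(0)=-

price = 14.7883
boundary = - 118.4058 110.5847 118.4058 110.5847 118.4058 126.7800
tree:
14.7883
21.9442 9.0529
29.7653 14.3616 4.7680
37.0697 21.9442 8.2638 1.9278
43.8917 29.7653 13.8081 3.7701 0.4219
50.2631 37.0697 21.9442 7.2401 0.9357 0.0000
56.2136 43.8917 29.7653 13.5700 2.0755 0.0000 0.0000
61.7711 50.2631 37.0697 21.9442 4.6035 0.0000 0.0000 0.0000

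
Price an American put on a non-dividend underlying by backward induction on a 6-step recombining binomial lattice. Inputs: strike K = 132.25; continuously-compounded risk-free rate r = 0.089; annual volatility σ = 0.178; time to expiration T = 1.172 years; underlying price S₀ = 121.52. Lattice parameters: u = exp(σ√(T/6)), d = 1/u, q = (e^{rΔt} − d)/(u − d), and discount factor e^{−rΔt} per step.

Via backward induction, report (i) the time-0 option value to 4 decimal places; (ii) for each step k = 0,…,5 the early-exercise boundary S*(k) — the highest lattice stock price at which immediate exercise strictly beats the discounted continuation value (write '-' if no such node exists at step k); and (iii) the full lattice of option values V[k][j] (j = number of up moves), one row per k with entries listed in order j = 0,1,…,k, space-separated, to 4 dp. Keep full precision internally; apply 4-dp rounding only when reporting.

price = 11.4378
boundary = - 112.3264 103.8284 112.3264 121.5200 112.3264
tree:
11.4378
19.9236 5.9208
28.4216 11.0828 2.5341
36.2768 19.9236 5.3104 0.6933
43.5376 28.4216 10.7300 1.7278 0.0000
50.2491 36.2768 19.9236 4.3057 0.0000 0.0000
56.4529 43.5376 28.4216 10.7300 0.0000 0.0000 0.0000

params: Δt=0.19533 u=1.08185 d=0.92435 q=0.59169 e^(-rΔt)=0.98277
t_6 payoffs: 56.4529 43.5376 28.4216 10.7300 0.0000 0.0000 0.0000
t_5: node(5,0) S=82.0009 payoff=50.2491 vs cont=47.9699 → 50.2491 [stop]  node(5,1) S=95.9732 payoff=36.2768 vs cont=33.9975 → 36.2768 [stop]  node(5,2) S=112.3264 payoff=19.9236 vs cont=17.6443 → 19.9236 [stop]  node(5,3) S=131.4661 payoff=0.7839 vs cont=4.3057 → 4.3057 [wait]  node(5,4) S=153.8670 payoff=0.0000 vs cont=0.0000 → 0.0000 [wait]  node(5,5) S=180.0848 payoff=0.0000 vs cont=0.0000 → 0.0000 [wait]  ⇒ S*(5)=112.3264
t_4: node(4,0) S=88.7124 payoff=43.5376 vs cont=41.2584 → 43.5376 [stop]  node(4,1) S=103.8284 payoff=28.4216 vs cont=26.1424 → 28.4216 [stop]  node(4,2) S=121.5200 payoff=10.7300 vs cont=10.4986 → 10.7300 [stop]  node(4,3) S=142.2262 payoff=0.0000 vs cont=1.7278 → 1.7278 [wait]  node(4,4) S=166.4605 payoff=0.0000 vs cont=0.0000 → 0.0000 [wait]  ⇒ S*(4)=121.5200
t_3: node(3,0) S=95.9732 payoff=36.2768 vs cont=33.9975 → 36.2768 [stop]  node(3,1) S=112.3264 payoff=19.9236 vs cont=17.6443 → 19.9236 [stop]  node(3,2) S=131.4661 payoff=0.7839 vs cont=5.3104 → 5.3104 [wait]  node(3,3) S=153.8670 payoff=0.0000 vs cont=0.6933 → 0.6933 [wait]  ⇒ S*(3)=112.3264
t_2: node(2,0) S=103.8284 payoff=28.4216 vs cont=26.1424 → 28.4216 [stop]  node(2,1) S=121.5200 payoff=10.7300 vs cont=11.0828 → 11.0828 [wait]  node(2,2) S=142.2262 payoff=0.0000 vs cont=2.5341 → 2.5341 [wait]  ⇒ S*(2)=103.8284
t_1: node(1,0) S=112.3264 payoff=19.9236 vs cont=17.8495 → 19.9236 [stop]  node(1,1) S=131.4661 payoff=0.7839 vs cont=5.9208 → 5.9208 [wait]  ⇒ S*(1)=112.3264
t_0: node(0,0) S=121.5200 payoff=10.7300 vs cont=11.4378 → 11.4378 [wait]  ⇒ S*(0)=-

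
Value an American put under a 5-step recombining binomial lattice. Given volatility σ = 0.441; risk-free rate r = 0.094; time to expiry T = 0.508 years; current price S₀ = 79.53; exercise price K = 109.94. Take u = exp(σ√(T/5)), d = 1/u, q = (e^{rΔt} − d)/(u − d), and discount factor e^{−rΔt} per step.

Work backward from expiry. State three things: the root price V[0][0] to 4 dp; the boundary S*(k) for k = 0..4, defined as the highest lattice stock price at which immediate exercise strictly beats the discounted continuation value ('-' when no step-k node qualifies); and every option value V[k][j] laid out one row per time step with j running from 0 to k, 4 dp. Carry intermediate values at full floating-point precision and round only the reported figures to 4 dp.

price = 30.6509
boundary = - 69.1008 79.5300 69.1008 79.5300
tree:
30.6509
40.8392 21.0088
49.9007 30.4100 11.9716
57.7740 40.8392 19.6071 4.5338
64.6148 49.9007 30.4100 9.1353 0.0000
70.5585 57.7740 40.8392 18.4068 0.0000 0.0000

Δt=0.10160  u=1.15093  d=0.86886  q=0.49894  discount=0.99050
step 5 (expiry): payoffs max(K−S,0) = 70.5585 57.7740 40.8392 18.4068 0.0000 0.0000
step 4: (k=4,j=0): S=45.3252, (K−S)⁺=64.6148, hold=63.5698 ⇒ V=64.6148 exercise | (k=4,j=1): S=60.0393, (K−S)⁺=49.9007, hold=48.8557 ⇒ V=49.9007 exercise | (k=4,j=2): S=79.5300, (K−S)⁺=30.4100, hold=29.3650 ⇒ V=30.4100 exercise | (k=4,j=3): S=105.3481, (K−S)⁺=4.5919, hold=9.1353 ⇒ V=9.1353 continue | (k=4,j=4): S=139.5475, (K−S)⁺=0.0000, hold=0.0000 ⇒ V=0.0000 continue  boundary S*=79.5300
step 3: (k=3,j=0): S=52.1660, (K−S)⁺=57.7740, hold=56.7290 ⇒ V=57.7740 exercise | (k=3,j=1): S=69.1008, (K−S)⁺=40.8392, hold=39.7942 ⇒ V=40.8392 exercise | (k=3,j=2): S=91.5332, (K−S)⁺=18.4068, hold=19.6071 ⇒ V=19.6071 continue | (k=3,j=3): S=121.2479, (K−S)⁺=0.0000, hold=4.5338 ⇒ V=4.5338 continue  boundary S*=69.1008
step 2: (k=2,j=0): S=60.0393, (K−S)⁺=49.9007, hold=48.8557 ⇒ V=49.9007 exercise | (k=2,j=1): S=79.5300, (K−S)⁺=30.4100, hold=29.9582 ⇒ V=30.4100 exercise | (k=2,j=2): S=105.3481, (K−S)⁺=4.5919, hold=11.9716 ⇒ V=11.9716 continue  boundary S*=79.5300
step 1: (k=1,j=0): S=69.1008, (K−S)⁺=40.8392, hold=39.7942 ⇒ V=40.8392 exercise | (k=1,j=1): S=91.5332, (K−S)⁺=18.4068, hold=21.0088 ⇒ V=21.0088 continue  boundary S*=69.1008
step 0: (k=0,j=0): S=79.5300, (K−S)⁺=30.4100, hold=30.6509 ⇒ V=30.6509 continue  boundary S*=-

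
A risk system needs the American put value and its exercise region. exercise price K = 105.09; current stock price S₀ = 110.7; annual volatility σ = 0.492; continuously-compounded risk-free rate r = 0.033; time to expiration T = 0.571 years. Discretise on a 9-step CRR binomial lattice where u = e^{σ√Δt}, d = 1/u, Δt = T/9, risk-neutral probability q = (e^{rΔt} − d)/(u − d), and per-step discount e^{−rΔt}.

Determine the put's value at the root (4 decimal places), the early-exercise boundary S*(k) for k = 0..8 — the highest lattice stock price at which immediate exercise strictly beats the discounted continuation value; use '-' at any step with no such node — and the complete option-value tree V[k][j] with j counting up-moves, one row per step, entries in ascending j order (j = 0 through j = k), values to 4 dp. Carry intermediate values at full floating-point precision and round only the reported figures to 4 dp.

price = 12.7291
boundary = - - - - - 59.5725 67.4321 76.3285 86.3987
tree:
12.7291
17.4584 7.6099
23.3038 11.1385 3.7819
30.1681 15.8946 5.9830 1.3900
37.7450 22.0094 9.2731 2.4090 0.2811
45.5175 29.4054 14.0127 4.1274 0.5390 0.0000
52.4609 37.6579 20.5039 6.9711 1.0338 0.0000 0.0000
58.5951 45.5175 28.7615 11.5578 1.9827 0.0000 0.0000 0.0000
64.0143 52.4609 37.6579 18.6913 3.8025 0.0000 0.0000 0.0000 0.0000
68.8019 58.5951 45.5175 28.7615 7.2926 0.0000 0.0000 0.0000 0.0000 0.0000

Δt=0.06344  u=1.13193  d=0.88345  q=0.47749  discount=0.99791
step 9 (expiry): payoffs max(K−S,0) = 68.8019 58.5951 45.5175 28.7615 7.2926 0.0000 0.0000 0.0000 0.0000 0.0000
step 8: (k=8,j=0): S=41.0757, (K−S)⁺=64.0143, hold=63.7945 ⇒ V=64.0143 exercise | (k=8,j=1): S=52.6291, (K−S)⁺=52.4609, hold=52.2411 ⇒ V=52.4609 exercise | (k=8,j=2): S=67.4321, (K−S)⁺=37.6579, hold=37.4382 ⇒ V=37.6579 exercise | (k=8,j=3): S=86.3987, (K−S)⁺=18.6913, hold=18.4715 ⇒ V=18.6913 exercise | (k=8,j=4): S=110.7000, (K−S)⁺=0.0000, hold=3.8025 ⇒ V=3.8025 continue | (k=8,j=5): S=141.8366, (K−S)⁺=0.0000, hold=0.0000 ⇒ V=0.0000 continue | (k=8,j=6): S=181.7309, (K−S)⁺=0.0000, hold=0.0000 ⇒ V=0.0000 continue | (k=8,j=7): S=232.8464, (K−S)⁺=0.0000, hold=0.0000 ⇒ V=0.0000 continue | (k=8,j=8): S=298.3391, (K−S)⁺=0.0000, hold=0.0000 ⇒ V=0.0000 continue  boundary S*=86.3987
step 7: (k=7,j=0): S=46.4949, (K−S)⁺=58.5951, hold=58.3753 ⇒ V=58.5951 exercise | (k=7,j=1): S=59.5725, (K−S)⁺=45.5175, hold=45.2977 ⇒ V=45.5175 exercise | (k=7,j=2): S=76.3285, (K−S)⁺=28.7615, hold=28.5417 ⇒ V=28.7615 exercise | (k=7,j=3): S=97.7974, (K−S)⁺=7.2926, hold=11.5578 ⇒ V=11.5578 continue | (k=7,j=4): S=125.3049, (K−S)⁺=0.0000, hold=1.9827 ⇒ V=1.9827 continue | (k=7,j=5): S=160.5494, (K−S)⁺=0.0000, hold=0.0000 ⇒ V=0.0000 continue | (k=7,j=6): S=205.7071, (K−S)⁺=0.0000, hold=0.0000 ⇒ V=0.0000 continue | (k=7,j=7): S=263.5663, (K−S)⁺=0.0000, hold=0.0000 ⇒ V=0.0000 continue  boundary S*=76.3285
step 6: (k=6,j=0): S=52.6291, (K−S)⁺=52.4609, hold=52.2411 ⇒ V=52.4609 exercise | (k=6,j=1): S=67.4321, (K−S)⁺=37.6579, hold=37.4382 ⇒ V=37.6579 exercise | (k=6,j=2): S=86.3987, (K−S)⁺=18.6913, hold=20.5039 ⇒ V=20.5039 continue | (k=6,j=3): S=110.7000, (K−S)⁺=0.0000, hold=6.9711 ⇒ V=6.9711 continue | (k=6,j=4): S=141.8366, (K−S)⁺=0.0000, hold=1.0338 ⇒ V=1.0338 continue | (k=6,j=5): S=181.7309, (K−S)⁺=0.0000, hold=0.0000 ⇒ V=0.0000 continue | (k=6,j=6): S=232.8464, (K−S)⁺=0.0000, hold=0.0000 ⇒ V=0.0000 continue  boundary S*=67.4321
step 5: (k=5,j=0): S=59.5725, (K−S)⁺=45.5175, hold=45.2977 ⇒ V=45.5175 exercise | (k=5,j=1): S=76.3285, (K−S)⁺=28.7615, hold=29.4054 ⇒ V=29.4054 continue | (k=5,j=2): S=97.7974, (K−S)⁺=7.2926, hold=14.0127 ⇒ V=14.0127 continue | (k=5,j=3): S=125.3049, (K−S)⁺=0.0000, hold=4.1274 ⇒ V=4.1274 continue | (k=5,j=4): S=160.5494, (K−S)⁺=0.0000, hold=0.5390 ⇒ V=0.5390 continue | (k=5,j=5): S=205.7071, (K−S)⁺=0.0000, hold=0.0000 ⇒ V=0.0000 continue  boundary S*=59.5725
step 4: (k=4,j=0): S=67.4321, (K−S)⁺=37.6579, hold=37.7450 ⇒ V=37.7450 continue | (k=4,j=1): S=86.3987, (K−S)⁺=18.6913, hold=22.0094 ⇒ V=22.0094 continue | (k=4,j=2): S=110.7000, (K−S)⁺=0.0000, hold=9.2731 ⇒ V=9.2731 continue | (k=4,j=3): S=141.8366, (K−S)⁺=0.0000, hold=2.4090 ⇒ V=2.4090 continue | (k=4,j=4): S=181.7309, (K−S)⁺=0.0000, hold=0.2811 ⇒ V=0.2811 continue  boundary S*=-
step 3: (k=3,j=0): S=76.3285, (K−S)⁺=28.7615, hold=30.1681 ⇒ V=30.1681 continue | (k=3,j=1): S=97.7974, (K−S)⁺=7.2926, hold=15.8946 ⇒ V=15.8946 continue | (k=3,j=2): S=125.3049, (K−S)⁺=0.0000, hold=5.9830 ⇒ V=5.9830 continue | (k=3,j=3): S=160.5494, (K−S)⁺=0.0000, hold=1.3900 ⇒ V=1.3900 continue  boundary S*=-
step 2: (k=2,j=0): S=86.3987, (K−S)⁺=18.6913, hold=23.3038 ⇒ V=23.3038 continue | (k=2,j=1): S=110.7000, (K−S)⁺=0.0000, hold=11.1385 ⇒ V=11.1385 continue | (k=2,j=2): S=141.8366, (K−S)⁺=0.0000, hold=3.7819 ⇒ V=3.7819 continue  boundary S*=-
step 1: (k=1,j=0): S=97.7974, (K−S)⁺=7.2926, hold=17.4584 ⇒ V=17.4584 continue | (k=1,j=1): S=125.3049, (K−S)⁺=0.0000, hold=7.6099 ⇒ V=7.6099 continue  boundary S*=-
step 0: (k=0,j=0): S=110.7000, (K−S)⁺=0.0000, hold=12.7291 ⇒ V=12.7291 continue  boundary S*=-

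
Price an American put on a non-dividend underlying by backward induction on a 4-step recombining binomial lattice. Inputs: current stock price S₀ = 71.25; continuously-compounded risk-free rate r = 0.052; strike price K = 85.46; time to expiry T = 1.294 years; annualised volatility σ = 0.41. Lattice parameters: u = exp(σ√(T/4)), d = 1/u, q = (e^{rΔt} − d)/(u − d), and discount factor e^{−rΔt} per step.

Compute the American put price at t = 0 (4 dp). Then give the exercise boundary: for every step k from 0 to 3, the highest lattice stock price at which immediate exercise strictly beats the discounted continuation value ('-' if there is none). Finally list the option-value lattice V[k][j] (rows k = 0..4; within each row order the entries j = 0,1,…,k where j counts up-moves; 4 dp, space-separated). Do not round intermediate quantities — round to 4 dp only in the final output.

params: Δt=0.32350 u=1.26263 d=0.79200 q=0.47801 e^(-rΔt)=0.98332
t_4 payoffs: 57.4262 40.7676 14.2100 0.0000 0.0000
t_3: node(3,0) S=35.3963 payoff=50.0637 vs cont=48.6381 → 50.0637 [stop]  node(3,1) S=56.4299 payoff=29.0301 vs cont=27.6045 → 29.0301 [stop]  node(3,2) S=89.9623 payoff=0.0000 vs cont=7.2937 → 7.2937 [wait]  node(3,3) S=143.4208 payoff=0.0000 vs cont=0.0000 → 0.0000 [wait]  ⇒ S*(3)=56.4299
t_2: node(2,0) S=44.6924 payoff=40.7676 vs cont=39.3420 → 40.7676 [stop]  node(2,1) S=71.2500 payoff=14.2100 vs cont=18.3290 → 18.3290 [wait]  node(2,2) S=113.5890 payoff=0.0000 vs cont=3.7438 → 3.7438 [wait]  ⇒ S*(2)=44.6924
t_1: node(1,0) S=56.4299 payoff=29.0301 vs cont=29.5406 → 29.5406 [wait]  node(1,1) S=89.9623 payoff=0.0000 vs cont=11.1677 → 11.1677 [wait]  ⇒ S*(1)=-
t_0: node(0,0) S=71.2500 payoff=14.2100 vs cont=20.4119 → 20.4119 [wait]  ⇒ S*(0)=-

price = 20.4119
boundary = - - 44.6924 56.4299
tree:
20.4119
29.5406 11.1677
40.7676 18.3290 3.7438
50.0637 29.0301 7.2937 0.0000
57.4262 40.7676 14.2100 0.0000 0.0000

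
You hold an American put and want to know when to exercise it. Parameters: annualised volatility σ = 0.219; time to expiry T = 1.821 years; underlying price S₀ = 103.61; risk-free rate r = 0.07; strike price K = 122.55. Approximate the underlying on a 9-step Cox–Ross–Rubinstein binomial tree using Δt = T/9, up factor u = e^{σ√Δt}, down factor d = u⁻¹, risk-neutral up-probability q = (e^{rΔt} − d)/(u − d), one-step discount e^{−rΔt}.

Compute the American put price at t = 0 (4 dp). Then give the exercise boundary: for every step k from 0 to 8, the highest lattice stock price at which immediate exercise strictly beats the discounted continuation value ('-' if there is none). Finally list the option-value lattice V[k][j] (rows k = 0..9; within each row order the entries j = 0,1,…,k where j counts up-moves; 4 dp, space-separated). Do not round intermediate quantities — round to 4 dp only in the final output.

price = 19.5801
boundary = - 93.8900 85.0820 93.8900 85.0820 93.8900 103.6100 93.8900 103.6100
tree:
19.5801
28.6600 12.5910
37.4680 19.2827 7.3923
45.4498 28.6600 12.0403 3.7460
52.6828 37.4680 18.9549 6.6431 1.4509
59.2373 45.4498 28.6600 11.4332 2.8600 0.3249
65.1768 52.6828 37.4680 18.9400 5.5310 0.7285 0.0000
70.5591 59.2373 45.4498 28.6600 10.4245 1.6336 0.0000 0.0000
75.4366 65.1768 52.6828 37.4680 18.9400 3.6631 0.0000 0.0000 0.0000
79.8564 70.5591 59.2373 45.4498 28.6600 8.2138 0.0000 0.0000 0.0000 0.0000

Δt=0.20233  u=1.10352  d=0.90619  q=0.54768  discount=0.98594
step 9 (expiry): payoffs max(K−S,0) = 79.8564 70.5591 59.2373 45.4498 28.6600 8.2138 0.0000 0.0000 0.0000 0.0000
step 8: (k=8,j=0): S=47.1134, (K−S)⁺=75.4366, hold=73.7131 ⇒ V=75.4366 exercise | (k=8,j=1): S=57.3732, (K−S)⁺=65.1768, hold=63.4533 ⇒ V=65.1768 exercise | (k=8,j=2): S=69.8672, (K−S)⁺=52.6828, hold=50.9593 ⇒ V=52.6828 exercise | (k=8,j=3): S=85.0820, (K−S)⁺=37.4680, hold=35.7446 ⇒ V=37.4680 exercise | (k=8,j=4): S=103.6100, (K−S)⁺=18.9400, hold=17.2165 ⇒ V=18.9400 exercise | (k=8,j=5): S=126.1728, (K−S)⁺=0.0000, hold=3.6631 ⇒ V=3.6631 continue | (k=8,j=6): S=153.6491, (K−S)⁺=0.0000, hold=0.0000 ⇒ V=0.0000 continue | (k=8,j=7): S=187.1088, (K−S)⁺=0.0000, hold=0.0000 ⇒ V=0.0000 continue | (k=8,j=8): S=227.8550, (K−S)⁺=0.0000, hold=0.0000 ⇒ V=0.0000 continue  boundary S*=103.6100
step 7: (k=7,j=0): S=51.9909, (K−S)⁺=70.5591, hold=68.8357 ⇒ V=70.5591 exercise | (k=7,j=1): S=63.3127, (K−S)⁺=59.2373, hold=57.5138 ⇒ V=59.2373 exercise | (k=7,j=2): S=77.1002, (K−S)⁺=45.4498, hold=43.7263 ⇒ V=45.4498 exercise | (k=7,j=3): S=93.8900, (K−S)⁺=28.6600, hold=26.9365 ⇒ V=28.6600 exercise | (k=7,j=4): S=114.3362, (K−S)⁺=8.2138, hold=10.4245 ⇒ V=10.4245 continue | (k=7,j=5): S=139.2349, (K−S)⁺=0.0000, hold=1.6336 ⇒ V=1.6336 continue | (k=7,j=6): S=169.5556, (K−S)⁺=0.0000, hold=0.0000 ⇒ V=0.0000 continue | (k=7,j=7): S=206.4792, (K−S)⁺=0.0000, hold=0.0000 ⇒ V=0.0000 continue  boundary S*=93.8900
step 6: (k=6,j=0): S=57.3732, (K−S)⁺=65.1768, hold=63.4533 ⇒ V=65.1768 exercise | (k=6,j=1): S=69.8672, (K−S)⁺=52.6828, hold=50.9593 ⇒ V=52.6828 exercise | (k=6,j=2): S=85.0820, (K−S)⁺=37.4680, hold=35.7446 ⇒ V=37.4680 exercise | (k=6,j=3): S=103.6100, (K−S)⁺=18.9400, hold=18.4102 ⇒ V=18.9400 exercise | (k=6,j=4): S=126.1728, (K−S)⁺=0.0000, hold=5.5310 ⇒ V=5.5310 continue | (k=6,j=5): S=153.6491, (K−S)⁺=0.0000, hold=0.7285 ⇒ V=0.7285 continue | (k=6,j=6): S=187.1088, (K−S)⁺=0.0000, hold=0.0000 ⇒ V=0.0000 continue  boundary S*=103.6100
step 5: (k=5,j=0): S=63.3127, (K−S)⁺=59.2373, hold=57.5138 ⇒ V=59.2373 exercise | (k=5,j=1): S=77.1002, (K−S)⁺=45.4498, hold=43.7263 ⇒ V=45.4498 exercise | (k=5,j=2): S=93.8900, (K−S)⁺=28.6600, hold=26.9365 ⇒ V=28.6600 exercise | (k=5,j=3): S=114.3362, (K−S)⁺=8.2138, hold=11.4332 ⇒ V=11.4332 continue | (k=5,j=4): S=139.2349, (K−S)⁺=0.0000, hold=2.8600 ⇒ V=2.8600 continue | (k=5,j=5): S=169.5556, (K−S)⁺=0.0000, hold=0.3249 ⇒ V=0.3249 continue  boundary S*=93.8900
step 4: (k=4,j=0): S=69.8672, (K−S)⁺=52.6828, hold=50.9593 ⇒ V=52.6828 exercise | (k=4,j=1): S=85.0820, (K−S)⁺=37.4680, hold=35.7446 ⇒ V=37.4680 exercise | (k=4,j=2): S=103.6100, (K−S)⁺=18.9400, hold=18.9549 ⇒ V=18.9549 continue | (k=4,j=3): S=126.1728, (K−S)⁺=0.0000, hold=6.6431 ⇒ V=6.6431 continue | (k=4,j=4): S=153.6491, (K−S)⁺=0.0000, hold=1.4509 ⇒ V=1.4509 continue  boundary S*=85.0820
step 3: (k=3,j=0): S=77.1002, (K−S)⁺=45.4498, hold=43.7263 ⇒ V=45.4498 exercise | (k=3,j=1): S=93.8900, (K−S)⁺=28.6600, hold=26.9445 ⇒ V=28.6600 exercise | (k=3,j=2): S=114.3362, (K−S)⁺=8.2138, hold=12.0403 ⇒ V=12.0403 continue | (k=3,j=3): S=139.2349, (K−S)⁺=0.0000, hold=3.7460 ⇒ V=3.7460 continue  boundary S*=93.8900
step 2: (k=2,j=0): S=85.0820, (K−S)⁺=37.4680, hold=35.7446 ⇒ V=37.4680 exercise | (k=2,j=1): S=103.6100, (K−S)⁺=18.9400, hold=19.2827 ⇒ V=19.2827 continue | (k=2,j=2): S=126.1728, (K−S)⁺=0.0000, hold=7.3923 ⇒ V=7.3923 continue  boundary S*=85.0820
step 1: (k=1,j=0): S=93.8900, (K−S)⁺=28.6600, hold=27.1215 ⇒ V=28.6600 exercise | (k=1,j=1): S=114.3362, (K−S)⁺=8.2138, hold=12.5910 ⇒ V=12.5910 continue  boundary S*=93.8900
step 0: (k=0,j=0): S=103.6100, (K−S)⁺=18.9400, hold=19.5801 ⇒ V=19.5801 continue  boundary S*=-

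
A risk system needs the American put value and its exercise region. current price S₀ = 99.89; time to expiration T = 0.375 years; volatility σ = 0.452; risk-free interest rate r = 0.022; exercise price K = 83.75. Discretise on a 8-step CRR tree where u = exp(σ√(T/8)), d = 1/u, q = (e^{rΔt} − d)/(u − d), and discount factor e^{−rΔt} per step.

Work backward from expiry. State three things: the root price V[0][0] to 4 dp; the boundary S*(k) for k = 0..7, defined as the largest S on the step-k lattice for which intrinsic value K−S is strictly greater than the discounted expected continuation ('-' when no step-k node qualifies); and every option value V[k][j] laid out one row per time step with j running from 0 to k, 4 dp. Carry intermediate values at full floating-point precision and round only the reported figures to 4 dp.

Δt=0.04688, u=1.10281, d=0.90678, q=0.48082, disc=e^(-rΔt)=0.99897
k=8 terminal: V=max(K-S,0) → 38.0918 28.2211 16.2163 1.6163 0.0000 0.0000 0.0000 0.0000 0.0000
k=7: j=0 S=50.3523 intr=33.3977 cont=33.3114 V=33.3977[EX]; j=1 S=61.2378 intr=22.5122 cont=22.4258 V=22.5122[EX]; j=2 S=74.4767 intr=9.2733 cont=9.1869 V=9.2733[EX]; j=3 S=90.5778 intr=0.0000 cont=0.8383 V=0.8383[hold]; j=4 S=110.1596 intr=0.0000 cont=0.0000 V=0.0000[hold]; j=5 S=133.9749 intr=0.0000 cont=0.0000 V=0.0000[hold]; j=6 S=162.9387 intr=0.0000 cont=0.0000 V=0.0000[hold]; j=7 S=198.1641 intr=0.0000 cont=0.0000 V=0.0000[hold]  S*(7)=74.4767
k=6: j=0 S=55.5289 intr=28.2211 cont=28.1347 V=28.2211[EX]; j=1 S=67.5337 intr=16.2163 cont=16.1300 V=16.2163[EX]; j=2 S=82.1337 intr=1.6163 cont=5.2122 V=5.2122[hold]; j=3 S=99.8900 intr=0.0000 cont=0.4348 V=0.4348[hold]; j=4 S=121.4851 intr=0.0000 cont=0.0000 V=0.0000[hold]; j=5 S=147.7487 intr=0.0000 cont=0.0000 V=0.0000[hold]; j=6 S=179.6903 intr=0.0000 cont=0.0000 V=0.0000[hold]  S*(6)=67.5337
k=5: j=0 S=61.2378 intr=22.5122 cont=22.4258 V=22.5122[EX]; j=1 S=74.4767 intr=9.2733 cont=10.9141 V=10.9141[hold]; j=2 S=90.5778 intr=0.0000 cont=2.9121 V=2.9121[hold]; j=3 S=110.1596 intr=0.0000 cont=0.2255 V=0.2255[hold]; j=4 S=133.9749 intr=0.0000 cont=0.0000 V=0.0000[hold]; j=5 S=162.9387 intr=0.0000 cont=0.0000 V=0.0000[hold]  S*(5)=61.2378
k=4: j=0 S=67.5337 intr=16.2163 cont=16.9182 V=16.9182[hold]; j=1 S=82.1337 intr=1.6163 cont=7.0593 V=7.0593[hold]; j=2 S=99.8900 intr=0.0000 cont=1.6187 V=1.6187[hold]; j=3 S=121.4851 intr=0.0000 cont=0.1170 V=0.1170[hold]; j=4 S=147.7487 intr=0.0000 cont=0.0000 V=0.0000[hold]  S*(4)=-
k=3: j=0 S=74.4767 intr=9.2733 cont=12.1653 V=12.1653[hold]; j=1 S=90.5778 intr=0.0000 cont=4.4388 V=4.4388[hold]; j=2 S=110.1596 intr=0.0000 cont=0.8957 V=0.8957[hold]; j=3 S=133.9749 intr=0.0000 cont=0.0607 V=0.0607[hold]  S*(3)=-
k=2: j=0 S=82.1337 intr=1.6163 cont=8.4416 V=8.4416[hold]; j=1 S=99.8900 intr=0.0000 cont=2.7324 V=2.7324[hold]; j=2 S=121.4851 intr=0.0000 cont=0.4937 V=0.4937[hold]  S*(2)=-
k=1: j=0 S=90.5778 intr=0.0000 cont=5.6906 V=5.6906[hold]; j=1 S=110.1596 intr=0.0000 cont=1.6543 V=1.6543[hold]  S*(1)=-
k=0: j=0 S=99.8900 intr=0.0000 cont=3.7460 V=3.7460[hold]  S*(0)=-

price = 3.7460
boundary = - - - - - 61.2378 67.5337 74.4767
tree:
3.7460
5.6906 1.6543
8.4416 2.7324 0.4937
12.1653 4.4388 0.8957 0.0607
16.9182 7.0593 1.6187 0.1170 0.0000
22.5122 10.9141 2.9121 0.2255 0.0000 0.0000
28.2211 16.2163 5.2122 0.4348 0.0000 0.0000 0.0000
33.3977 22.5122 9.2733 0.8383 0.0000 0.0000 0.0000 0.0000
38.0918 28.2211 16.2163 1.6163 0.0000 0.0000 0.0000 0.0000 0.0000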